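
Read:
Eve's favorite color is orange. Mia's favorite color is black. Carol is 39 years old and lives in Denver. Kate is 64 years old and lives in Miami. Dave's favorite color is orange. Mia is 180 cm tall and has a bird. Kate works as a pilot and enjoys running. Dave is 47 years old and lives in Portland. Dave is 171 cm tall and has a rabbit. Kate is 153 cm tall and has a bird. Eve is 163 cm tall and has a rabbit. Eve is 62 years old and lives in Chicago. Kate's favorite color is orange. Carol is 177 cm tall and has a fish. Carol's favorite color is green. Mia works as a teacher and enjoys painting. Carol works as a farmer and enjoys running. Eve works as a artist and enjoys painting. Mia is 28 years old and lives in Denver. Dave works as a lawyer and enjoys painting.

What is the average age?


Sum=240, n=5, avg=48

48


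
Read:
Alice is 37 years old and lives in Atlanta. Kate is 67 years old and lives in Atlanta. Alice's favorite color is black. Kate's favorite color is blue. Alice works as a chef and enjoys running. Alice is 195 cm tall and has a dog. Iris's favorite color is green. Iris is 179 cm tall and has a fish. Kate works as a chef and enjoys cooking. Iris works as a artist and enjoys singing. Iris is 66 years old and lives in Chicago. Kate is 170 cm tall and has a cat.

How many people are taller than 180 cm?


Taller than 180: 1

1


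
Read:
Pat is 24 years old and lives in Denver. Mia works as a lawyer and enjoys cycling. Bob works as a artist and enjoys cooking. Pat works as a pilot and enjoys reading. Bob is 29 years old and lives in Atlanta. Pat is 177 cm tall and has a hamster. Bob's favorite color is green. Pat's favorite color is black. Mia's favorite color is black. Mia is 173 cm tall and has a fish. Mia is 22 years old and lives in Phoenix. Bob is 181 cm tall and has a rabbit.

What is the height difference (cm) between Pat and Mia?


|177 - 173| = 4

4


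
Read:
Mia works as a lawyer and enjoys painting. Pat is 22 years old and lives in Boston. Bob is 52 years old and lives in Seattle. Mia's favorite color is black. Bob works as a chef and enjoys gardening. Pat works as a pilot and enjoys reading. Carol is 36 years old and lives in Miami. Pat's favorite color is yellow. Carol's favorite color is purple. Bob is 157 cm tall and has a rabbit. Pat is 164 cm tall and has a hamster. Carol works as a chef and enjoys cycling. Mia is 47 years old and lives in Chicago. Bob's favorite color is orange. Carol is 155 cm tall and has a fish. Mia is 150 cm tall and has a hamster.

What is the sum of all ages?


22+47+36+52 = 157

157


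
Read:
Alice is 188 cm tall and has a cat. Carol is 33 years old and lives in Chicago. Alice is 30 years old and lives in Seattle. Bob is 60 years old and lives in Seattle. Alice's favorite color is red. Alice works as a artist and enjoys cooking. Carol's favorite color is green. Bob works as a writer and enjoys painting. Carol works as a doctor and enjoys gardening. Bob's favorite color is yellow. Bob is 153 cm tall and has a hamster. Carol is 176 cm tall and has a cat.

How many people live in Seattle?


Count in Seattle: 2

2


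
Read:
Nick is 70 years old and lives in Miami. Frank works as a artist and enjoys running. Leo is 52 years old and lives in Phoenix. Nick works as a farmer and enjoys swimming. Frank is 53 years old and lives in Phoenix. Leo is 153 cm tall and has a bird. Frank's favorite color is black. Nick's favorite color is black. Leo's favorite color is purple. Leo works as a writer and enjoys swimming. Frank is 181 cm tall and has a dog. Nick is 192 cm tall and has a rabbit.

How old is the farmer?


The farmer is Nick, age 70

70


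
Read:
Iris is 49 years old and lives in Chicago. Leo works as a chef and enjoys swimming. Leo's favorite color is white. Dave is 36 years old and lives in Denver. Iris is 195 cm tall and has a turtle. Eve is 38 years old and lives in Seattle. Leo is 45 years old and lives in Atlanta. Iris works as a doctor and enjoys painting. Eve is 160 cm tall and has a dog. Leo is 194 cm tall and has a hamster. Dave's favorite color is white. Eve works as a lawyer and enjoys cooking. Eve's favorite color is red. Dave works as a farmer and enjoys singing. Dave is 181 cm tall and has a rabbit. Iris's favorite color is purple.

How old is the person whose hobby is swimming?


Person with hobby=swimming is Leo, age 45

45


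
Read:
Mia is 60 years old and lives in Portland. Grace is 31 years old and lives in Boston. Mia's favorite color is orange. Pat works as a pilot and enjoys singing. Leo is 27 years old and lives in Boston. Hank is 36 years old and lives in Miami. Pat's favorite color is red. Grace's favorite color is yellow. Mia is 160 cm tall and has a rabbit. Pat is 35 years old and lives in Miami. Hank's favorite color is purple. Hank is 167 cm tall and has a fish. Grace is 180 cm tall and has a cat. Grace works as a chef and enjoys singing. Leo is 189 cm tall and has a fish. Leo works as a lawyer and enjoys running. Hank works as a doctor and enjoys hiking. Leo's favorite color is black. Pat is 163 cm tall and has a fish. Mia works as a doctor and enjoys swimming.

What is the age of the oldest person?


Oldest: Mia at 60

60


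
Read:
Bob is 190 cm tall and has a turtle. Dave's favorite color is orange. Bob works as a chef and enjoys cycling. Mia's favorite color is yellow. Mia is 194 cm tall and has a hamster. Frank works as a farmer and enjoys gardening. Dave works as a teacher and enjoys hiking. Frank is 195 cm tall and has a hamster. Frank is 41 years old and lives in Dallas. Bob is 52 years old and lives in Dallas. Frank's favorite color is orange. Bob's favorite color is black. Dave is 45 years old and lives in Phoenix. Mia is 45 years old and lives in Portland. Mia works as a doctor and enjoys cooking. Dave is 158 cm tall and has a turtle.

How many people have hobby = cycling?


Count: 1

1


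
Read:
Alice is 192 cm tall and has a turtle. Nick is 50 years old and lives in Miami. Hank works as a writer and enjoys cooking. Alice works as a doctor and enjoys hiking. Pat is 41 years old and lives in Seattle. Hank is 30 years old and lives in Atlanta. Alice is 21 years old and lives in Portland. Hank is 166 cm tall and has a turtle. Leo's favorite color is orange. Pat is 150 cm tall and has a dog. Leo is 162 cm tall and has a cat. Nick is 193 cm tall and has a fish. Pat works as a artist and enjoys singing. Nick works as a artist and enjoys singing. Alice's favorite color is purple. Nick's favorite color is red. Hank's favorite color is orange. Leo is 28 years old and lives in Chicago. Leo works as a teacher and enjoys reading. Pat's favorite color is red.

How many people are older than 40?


Filter: 2

2


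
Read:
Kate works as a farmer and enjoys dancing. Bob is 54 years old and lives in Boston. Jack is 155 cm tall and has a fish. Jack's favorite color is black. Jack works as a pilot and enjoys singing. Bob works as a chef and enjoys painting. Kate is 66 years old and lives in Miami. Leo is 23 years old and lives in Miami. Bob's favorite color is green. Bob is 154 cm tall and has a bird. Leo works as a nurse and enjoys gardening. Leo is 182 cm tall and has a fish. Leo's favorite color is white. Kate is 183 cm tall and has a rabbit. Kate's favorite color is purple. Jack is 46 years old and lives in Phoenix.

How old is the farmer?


The farmer is Kate, age 66

66


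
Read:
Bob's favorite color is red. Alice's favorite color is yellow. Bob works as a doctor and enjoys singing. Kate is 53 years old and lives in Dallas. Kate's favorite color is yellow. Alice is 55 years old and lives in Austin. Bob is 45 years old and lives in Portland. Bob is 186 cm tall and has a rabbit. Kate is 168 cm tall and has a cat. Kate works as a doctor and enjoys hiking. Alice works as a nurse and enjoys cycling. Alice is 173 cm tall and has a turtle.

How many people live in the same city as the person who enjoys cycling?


Person with hobby cycling is Alice, city Austin. Count = 1

1


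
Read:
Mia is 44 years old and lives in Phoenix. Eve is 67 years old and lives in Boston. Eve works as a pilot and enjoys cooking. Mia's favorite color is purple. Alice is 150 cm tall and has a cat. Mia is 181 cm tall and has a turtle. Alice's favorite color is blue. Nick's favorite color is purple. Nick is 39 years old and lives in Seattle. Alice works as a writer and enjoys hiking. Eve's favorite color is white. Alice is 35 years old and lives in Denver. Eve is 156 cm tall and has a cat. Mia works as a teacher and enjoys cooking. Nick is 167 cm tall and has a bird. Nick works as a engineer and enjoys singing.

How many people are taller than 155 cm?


Taller than 155: 3

3


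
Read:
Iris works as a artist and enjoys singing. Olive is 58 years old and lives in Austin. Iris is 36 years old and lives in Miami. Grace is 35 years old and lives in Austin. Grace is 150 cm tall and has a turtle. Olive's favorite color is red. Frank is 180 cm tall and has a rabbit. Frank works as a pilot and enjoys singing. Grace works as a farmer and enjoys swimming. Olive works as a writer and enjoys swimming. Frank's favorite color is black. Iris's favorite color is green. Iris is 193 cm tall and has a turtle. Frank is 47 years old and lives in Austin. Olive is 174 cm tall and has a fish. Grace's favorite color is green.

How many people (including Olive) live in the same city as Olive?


Olive lives in Austin. Count = 3

3


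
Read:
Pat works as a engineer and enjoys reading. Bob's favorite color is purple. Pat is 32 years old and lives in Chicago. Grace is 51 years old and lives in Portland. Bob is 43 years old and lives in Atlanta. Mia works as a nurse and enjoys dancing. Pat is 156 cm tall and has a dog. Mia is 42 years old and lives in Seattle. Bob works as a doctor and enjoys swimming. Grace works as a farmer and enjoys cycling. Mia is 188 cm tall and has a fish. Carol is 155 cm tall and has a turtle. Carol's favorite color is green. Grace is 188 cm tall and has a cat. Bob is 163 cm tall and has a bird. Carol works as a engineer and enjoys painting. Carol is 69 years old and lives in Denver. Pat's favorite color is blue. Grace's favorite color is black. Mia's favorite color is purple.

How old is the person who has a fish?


Person with fish is Mia, age 42

42


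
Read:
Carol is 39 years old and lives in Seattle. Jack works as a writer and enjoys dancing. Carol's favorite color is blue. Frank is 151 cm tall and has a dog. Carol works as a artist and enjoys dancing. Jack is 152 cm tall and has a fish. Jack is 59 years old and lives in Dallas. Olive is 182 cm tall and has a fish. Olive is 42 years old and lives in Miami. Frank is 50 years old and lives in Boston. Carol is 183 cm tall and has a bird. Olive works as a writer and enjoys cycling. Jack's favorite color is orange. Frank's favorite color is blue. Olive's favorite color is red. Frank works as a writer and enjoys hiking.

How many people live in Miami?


Count in Miami: 1

1


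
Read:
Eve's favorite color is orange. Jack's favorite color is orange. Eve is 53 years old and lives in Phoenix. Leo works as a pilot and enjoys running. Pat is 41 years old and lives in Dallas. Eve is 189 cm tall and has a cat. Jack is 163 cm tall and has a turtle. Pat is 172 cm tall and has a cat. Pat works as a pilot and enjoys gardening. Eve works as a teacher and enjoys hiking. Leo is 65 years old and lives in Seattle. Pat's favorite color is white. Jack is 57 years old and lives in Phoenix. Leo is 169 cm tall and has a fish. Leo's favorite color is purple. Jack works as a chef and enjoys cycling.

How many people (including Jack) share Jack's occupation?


Jack is a chef. Count = 1

1


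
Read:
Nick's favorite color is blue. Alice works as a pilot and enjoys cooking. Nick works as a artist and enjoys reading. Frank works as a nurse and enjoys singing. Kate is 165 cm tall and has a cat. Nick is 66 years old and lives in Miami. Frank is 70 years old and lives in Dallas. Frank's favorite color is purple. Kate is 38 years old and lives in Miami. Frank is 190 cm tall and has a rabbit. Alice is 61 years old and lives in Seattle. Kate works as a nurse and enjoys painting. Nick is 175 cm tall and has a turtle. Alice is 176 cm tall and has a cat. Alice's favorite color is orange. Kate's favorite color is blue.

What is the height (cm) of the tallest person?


Tallest: Frank at 190 cm

190


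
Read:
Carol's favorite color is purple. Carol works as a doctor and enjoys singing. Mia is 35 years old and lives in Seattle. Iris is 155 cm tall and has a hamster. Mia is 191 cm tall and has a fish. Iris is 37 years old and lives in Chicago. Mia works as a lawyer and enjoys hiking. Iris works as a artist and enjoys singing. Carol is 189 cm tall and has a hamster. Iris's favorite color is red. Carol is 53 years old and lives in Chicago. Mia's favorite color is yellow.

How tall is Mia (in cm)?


Mia is 191 cm tall

191


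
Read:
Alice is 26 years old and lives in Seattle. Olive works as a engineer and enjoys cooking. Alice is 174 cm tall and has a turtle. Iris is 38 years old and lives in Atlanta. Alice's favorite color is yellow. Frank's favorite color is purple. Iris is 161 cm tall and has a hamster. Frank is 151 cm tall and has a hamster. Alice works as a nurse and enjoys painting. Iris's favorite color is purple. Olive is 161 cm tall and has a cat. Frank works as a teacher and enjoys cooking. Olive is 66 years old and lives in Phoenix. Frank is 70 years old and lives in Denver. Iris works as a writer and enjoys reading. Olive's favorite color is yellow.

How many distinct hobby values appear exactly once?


Unique hobby values: 2

2


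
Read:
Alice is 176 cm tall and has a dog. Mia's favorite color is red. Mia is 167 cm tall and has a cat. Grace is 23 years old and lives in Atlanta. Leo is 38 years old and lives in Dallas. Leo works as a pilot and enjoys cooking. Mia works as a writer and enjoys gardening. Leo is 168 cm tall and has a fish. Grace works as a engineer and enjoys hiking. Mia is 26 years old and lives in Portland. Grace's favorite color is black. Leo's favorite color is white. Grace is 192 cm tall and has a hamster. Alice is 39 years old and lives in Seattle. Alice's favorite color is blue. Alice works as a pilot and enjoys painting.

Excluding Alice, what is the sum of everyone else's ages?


Sum (excluding Alice): 87

87


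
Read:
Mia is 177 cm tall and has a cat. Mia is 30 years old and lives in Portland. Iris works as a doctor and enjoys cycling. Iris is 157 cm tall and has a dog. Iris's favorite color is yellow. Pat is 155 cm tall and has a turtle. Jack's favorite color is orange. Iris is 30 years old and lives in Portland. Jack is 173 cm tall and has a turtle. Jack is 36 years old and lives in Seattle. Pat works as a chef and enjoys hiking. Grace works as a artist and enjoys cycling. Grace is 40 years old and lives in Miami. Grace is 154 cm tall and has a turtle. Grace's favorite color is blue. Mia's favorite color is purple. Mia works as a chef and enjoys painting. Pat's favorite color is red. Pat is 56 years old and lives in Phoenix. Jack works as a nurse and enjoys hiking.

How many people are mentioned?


People: Pat, Jack, Grace, Iris, Mia. Count = 5

5


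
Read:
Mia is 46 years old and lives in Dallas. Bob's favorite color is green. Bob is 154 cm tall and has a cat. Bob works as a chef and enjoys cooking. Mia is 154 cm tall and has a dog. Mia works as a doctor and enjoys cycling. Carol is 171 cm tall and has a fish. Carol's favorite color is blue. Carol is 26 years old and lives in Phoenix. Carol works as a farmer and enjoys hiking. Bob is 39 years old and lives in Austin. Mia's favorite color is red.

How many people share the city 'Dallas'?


Count: 1

1


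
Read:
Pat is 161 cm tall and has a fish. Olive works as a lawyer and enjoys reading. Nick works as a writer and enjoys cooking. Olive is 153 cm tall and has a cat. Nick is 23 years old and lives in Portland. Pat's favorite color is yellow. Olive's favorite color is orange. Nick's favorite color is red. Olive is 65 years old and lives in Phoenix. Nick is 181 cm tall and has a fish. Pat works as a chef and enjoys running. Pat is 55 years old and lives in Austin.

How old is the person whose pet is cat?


Person with pet=cat is Olive, age 65

65


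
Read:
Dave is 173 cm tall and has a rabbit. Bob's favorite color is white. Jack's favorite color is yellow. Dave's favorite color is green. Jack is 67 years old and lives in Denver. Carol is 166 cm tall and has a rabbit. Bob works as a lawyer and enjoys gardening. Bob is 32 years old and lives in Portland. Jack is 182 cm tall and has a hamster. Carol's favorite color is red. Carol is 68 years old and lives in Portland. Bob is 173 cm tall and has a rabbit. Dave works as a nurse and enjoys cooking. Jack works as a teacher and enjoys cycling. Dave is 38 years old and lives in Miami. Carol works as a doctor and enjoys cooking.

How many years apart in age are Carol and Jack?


68 vs 67, diff = 1

1


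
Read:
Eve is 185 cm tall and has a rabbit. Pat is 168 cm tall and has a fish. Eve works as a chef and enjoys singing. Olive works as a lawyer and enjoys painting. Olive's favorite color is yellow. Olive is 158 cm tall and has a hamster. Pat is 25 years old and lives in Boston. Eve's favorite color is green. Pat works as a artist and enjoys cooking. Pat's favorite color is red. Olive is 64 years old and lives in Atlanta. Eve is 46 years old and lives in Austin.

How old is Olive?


Olive is 64 years old

64


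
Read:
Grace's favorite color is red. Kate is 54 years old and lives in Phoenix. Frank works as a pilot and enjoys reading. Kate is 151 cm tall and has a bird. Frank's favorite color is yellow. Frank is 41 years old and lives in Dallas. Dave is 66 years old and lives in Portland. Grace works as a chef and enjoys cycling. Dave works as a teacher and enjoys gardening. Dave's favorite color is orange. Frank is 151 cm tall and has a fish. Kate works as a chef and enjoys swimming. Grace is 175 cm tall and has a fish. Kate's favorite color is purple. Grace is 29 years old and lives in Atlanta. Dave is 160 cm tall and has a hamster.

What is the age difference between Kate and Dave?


|54 - 66| = 12

12


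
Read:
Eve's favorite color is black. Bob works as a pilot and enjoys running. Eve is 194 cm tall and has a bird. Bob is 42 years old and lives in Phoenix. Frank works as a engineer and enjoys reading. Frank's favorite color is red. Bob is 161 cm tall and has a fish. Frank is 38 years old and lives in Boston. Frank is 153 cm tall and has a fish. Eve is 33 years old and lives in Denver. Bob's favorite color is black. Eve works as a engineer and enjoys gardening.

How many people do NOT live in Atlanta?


Not in Atlanta: 3

3


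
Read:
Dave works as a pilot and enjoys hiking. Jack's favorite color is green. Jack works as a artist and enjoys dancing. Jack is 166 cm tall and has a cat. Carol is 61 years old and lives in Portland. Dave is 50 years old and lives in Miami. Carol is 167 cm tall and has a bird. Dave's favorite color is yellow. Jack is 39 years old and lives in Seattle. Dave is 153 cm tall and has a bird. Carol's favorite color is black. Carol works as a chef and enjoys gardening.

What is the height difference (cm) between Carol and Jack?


|167 - 166| = 1

1


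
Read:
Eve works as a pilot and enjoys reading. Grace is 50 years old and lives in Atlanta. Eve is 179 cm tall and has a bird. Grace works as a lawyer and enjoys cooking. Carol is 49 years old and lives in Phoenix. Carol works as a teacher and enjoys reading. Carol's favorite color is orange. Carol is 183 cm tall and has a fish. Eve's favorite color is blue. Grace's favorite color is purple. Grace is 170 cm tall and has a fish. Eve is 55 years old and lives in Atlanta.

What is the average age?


Sum=154, n=3, avg=51.33

51.33


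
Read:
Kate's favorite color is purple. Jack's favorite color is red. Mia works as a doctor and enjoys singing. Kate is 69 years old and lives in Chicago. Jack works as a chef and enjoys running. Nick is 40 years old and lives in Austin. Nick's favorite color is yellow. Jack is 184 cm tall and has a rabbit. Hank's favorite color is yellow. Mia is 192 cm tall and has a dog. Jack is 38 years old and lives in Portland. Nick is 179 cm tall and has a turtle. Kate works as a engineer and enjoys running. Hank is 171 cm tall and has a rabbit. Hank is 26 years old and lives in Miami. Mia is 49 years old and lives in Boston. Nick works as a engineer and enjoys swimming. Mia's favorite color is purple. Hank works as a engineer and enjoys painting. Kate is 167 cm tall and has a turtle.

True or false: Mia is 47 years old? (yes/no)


Mia is actually 49. no

no


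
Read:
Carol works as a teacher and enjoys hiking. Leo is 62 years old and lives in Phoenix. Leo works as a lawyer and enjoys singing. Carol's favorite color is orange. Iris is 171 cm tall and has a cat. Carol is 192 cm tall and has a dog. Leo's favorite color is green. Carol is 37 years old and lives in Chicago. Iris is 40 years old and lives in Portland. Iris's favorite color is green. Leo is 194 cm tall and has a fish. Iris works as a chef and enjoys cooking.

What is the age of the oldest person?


Oldest: Leo at 62

62


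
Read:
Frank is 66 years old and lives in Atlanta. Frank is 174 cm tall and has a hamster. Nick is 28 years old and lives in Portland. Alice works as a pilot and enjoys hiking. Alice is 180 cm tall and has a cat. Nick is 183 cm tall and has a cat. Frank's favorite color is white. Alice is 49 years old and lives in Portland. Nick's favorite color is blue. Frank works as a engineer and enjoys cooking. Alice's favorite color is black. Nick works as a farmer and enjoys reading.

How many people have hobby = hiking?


Count: 1

1


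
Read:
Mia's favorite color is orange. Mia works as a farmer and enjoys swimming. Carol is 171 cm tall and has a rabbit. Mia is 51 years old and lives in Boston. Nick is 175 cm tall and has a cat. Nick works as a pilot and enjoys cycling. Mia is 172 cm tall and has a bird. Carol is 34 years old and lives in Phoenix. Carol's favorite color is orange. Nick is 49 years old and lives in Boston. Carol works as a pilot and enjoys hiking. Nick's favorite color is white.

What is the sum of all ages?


51+49+34 = 134

134


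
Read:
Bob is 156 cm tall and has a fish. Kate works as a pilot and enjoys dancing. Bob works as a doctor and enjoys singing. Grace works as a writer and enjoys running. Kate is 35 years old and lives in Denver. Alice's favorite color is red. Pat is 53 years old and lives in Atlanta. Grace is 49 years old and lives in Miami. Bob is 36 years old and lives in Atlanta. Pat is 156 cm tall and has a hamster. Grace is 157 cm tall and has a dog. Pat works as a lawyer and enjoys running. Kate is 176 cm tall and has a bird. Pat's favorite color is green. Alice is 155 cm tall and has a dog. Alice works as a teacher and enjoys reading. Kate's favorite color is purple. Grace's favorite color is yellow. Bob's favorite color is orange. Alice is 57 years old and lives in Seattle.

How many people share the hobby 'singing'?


Count: 1

1


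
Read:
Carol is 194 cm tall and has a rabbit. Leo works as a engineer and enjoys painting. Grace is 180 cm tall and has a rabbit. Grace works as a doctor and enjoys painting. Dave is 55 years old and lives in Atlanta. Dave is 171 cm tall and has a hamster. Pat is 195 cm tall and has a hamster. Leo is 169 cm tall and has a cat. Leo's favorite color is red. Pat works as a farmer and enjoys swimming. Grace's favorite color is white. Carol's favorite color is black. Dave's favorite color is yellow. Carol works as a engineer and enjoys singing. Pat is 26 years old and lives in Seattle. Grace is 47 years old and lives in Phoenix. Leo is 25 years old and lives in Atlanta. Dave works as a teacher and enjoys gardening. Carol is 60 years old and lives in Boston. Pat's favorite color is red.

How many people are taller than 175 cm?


Taller than 175: 3

3


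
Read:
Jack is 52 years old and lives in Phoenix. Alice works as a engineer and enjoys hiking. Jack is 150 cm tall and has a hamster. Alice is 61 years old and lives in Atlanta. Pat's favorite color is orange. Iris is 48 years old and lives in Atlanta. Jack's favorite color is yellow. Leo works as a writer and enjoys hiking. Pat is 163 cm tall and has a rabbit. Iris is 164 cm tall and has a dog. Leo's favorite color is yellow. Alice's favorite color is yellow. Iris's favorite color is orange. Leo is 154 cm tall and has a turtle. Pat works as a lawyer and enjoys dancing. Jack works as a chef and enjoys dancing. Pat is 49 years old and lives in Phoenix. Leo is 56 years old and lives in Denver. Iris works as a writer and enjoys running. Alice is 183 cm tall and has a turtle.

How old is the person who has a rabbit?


Person with rabbit is Pat, age 49

49


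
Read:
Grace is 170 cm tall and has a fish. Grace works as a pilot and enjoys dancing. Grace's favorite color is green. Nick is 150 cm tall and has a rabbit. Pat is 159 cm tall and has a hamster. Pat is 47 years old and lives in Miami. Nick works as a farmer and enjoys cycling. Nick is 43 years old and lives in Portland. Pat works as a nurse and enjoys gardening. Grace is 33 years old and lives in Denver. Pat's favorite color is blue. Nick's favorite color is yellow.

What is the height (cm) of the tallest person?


Tallest: Grace at 170 cm

170


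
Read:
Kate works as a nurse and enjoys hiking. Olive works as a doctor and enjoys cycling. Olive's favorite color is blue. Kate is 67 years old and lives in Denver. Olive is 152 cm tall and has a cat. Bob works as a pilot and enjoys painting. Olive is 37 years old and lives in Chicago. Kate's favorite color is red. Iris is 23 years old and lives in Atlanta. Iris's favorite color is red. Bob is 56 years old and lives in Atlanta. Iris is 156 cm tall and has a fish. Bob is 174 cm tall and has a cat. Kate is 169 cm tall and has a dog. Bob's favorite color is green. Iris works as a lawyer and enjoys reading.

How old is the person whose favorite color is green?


Person with favorite color=green is Bob, age 56

56


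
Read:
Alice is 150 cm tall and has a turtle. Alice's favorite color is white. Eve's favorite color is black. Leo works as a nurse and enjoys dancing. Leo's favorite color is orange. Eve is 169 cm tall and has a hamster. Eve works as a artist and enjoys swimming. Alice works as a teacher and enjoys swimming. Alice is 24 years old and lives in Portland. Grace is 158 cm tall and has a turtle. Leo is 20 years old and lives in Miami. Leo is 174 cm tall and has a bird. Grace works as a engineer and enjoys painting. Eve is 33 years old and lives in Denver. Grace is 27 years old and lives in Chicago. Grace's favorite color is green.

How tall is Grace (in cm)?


Grace is 158 cm tall

158


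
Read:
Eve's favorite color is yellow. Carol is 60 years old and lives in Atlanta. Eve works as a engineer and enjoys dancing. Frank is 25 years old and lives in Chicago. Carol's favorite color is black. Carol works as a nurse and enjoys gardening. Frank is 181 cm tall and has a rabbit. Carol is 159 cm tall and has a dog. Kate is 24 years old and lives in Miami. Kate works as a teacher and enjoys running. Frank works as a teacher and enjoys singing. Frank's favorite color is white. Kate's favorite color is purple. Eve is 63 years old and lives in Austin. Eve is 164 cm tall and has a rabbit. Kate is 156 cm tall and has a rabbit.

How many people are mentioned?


People: Frank, Eve, Carol, Kate. Count = 4

4


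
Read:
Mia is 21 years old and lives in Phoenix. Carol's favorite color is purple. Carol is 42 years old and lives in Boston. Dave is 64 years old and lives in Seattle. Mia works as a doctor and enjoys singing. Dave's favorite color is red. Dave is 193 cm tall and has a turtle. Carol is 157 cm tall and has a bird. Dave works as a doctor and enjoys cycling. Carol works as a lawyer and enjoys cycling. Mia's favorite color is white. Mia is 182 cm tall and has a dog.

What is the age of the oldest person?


Oldest: Dave at 64

64


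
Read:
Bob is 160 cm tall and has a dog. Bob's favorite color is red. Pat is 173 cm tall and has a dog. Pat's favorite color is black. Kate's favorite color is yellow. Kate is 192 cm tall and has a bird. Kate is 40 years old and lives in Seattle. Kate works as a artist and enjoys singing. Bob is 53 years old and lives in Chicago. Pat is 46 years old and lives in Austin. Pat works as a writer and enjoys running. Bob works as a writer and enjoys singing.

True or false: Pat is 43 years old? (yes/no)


Pat is actually 46. no

no


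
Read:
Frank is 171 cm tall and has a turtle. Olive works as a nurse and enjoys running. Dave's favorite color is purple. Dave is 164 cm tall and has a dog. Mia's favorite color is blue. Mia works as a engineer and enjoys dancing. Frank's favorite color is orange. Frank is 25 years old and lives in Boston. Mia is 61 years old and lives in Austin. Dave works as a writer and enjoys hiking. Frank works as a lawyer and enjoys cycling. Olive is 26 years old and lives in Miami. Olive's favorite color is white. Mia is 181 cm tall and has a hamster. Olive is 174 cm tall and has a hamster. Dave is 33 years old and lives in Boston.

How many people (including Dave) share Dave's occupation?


Dave is a writer. Count = 1

1


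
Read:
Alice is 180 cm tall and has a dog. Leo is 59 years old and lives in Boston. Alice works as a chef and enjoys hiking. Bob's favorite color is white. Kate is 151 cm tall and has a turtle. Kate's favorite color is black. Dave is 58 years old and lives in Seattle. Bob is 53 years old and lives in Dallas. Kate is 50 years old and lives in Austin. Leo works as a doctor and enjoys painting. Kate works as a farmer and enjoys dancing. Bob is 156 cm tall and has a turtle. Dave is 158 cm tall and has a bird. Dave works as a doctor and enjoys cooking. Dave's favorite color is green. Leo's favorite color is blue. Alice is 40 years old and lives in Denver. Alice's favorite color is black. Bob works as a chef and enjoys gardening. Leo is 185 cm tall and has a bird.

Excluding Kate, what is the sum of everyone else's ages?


Sum (excluding Kate): 210

210


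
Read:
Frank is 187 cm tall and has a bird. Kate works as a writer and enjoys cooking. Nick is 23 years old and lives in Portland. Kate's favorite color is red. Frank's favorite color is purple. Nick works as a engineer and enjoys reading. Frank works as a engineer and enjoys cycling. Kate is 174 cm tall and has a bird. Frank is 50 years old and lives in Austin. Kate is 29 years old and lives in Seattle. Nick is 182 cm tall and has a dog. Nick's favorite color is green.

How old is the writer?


The writer is Kate, age 29

29


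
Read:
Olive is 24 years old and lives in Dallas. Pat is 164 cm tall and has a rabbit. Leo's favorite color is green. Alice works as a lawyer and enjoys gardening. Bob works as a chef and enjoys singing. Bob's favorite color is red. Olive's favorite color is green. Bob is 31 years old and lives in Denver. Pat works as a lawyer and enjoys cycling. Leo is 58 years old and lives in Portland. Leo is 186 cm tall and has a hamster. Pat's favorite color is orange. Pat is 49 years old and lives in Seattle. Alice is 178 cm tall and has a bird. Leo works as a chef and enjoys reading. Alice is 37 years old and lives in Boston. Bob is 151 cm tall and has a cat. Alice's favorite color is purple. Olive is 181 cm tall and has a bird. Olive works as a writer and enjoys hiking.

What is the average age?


Sum=199, n=5, avg=39.8

39.8


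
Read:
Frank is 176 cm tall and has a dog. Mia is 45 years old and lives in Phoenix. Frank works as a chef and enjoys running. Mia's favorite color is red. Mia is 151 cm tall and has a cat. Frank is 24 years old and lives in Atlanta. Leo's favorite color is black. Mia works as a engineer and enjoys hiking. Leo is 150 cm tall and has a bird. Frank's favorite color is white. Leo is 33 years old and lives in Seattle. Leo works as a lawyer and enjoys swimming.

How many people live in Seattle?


Count in Seattle: 1

1


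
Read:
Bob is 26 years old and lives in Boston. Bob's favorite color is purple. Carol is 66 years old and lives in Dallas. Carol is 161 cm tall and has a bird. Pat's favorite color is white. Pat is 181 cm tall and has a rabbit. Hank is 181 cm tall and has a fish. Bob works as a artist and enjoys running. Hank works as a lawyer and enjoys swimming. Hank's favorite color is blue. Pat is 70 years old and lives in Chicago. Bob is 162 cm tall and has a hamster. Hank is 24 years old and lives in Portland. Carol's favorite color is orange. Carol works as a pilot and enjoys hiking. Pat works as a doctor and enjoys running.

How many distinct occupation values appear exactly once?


Unique occupation values: 4

4


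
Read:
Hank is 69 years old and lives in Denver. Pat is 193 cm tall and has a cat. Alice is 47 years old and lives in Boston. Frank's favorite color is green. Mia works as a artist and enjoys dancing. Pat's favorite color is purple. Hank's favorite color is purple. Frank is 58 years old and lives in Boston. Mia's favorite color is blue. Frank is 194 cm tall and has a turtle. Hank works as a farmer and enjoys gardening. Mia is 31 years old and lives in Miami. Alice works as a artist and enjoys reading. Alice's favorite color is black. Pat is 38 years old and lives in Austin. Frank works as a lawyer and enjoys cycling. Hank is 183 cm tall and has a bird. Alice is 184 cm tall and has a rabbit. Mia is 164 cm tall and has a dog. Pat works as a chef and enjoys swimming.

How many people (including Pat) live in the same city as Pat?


Pat lives in Austin. Count = 1

1


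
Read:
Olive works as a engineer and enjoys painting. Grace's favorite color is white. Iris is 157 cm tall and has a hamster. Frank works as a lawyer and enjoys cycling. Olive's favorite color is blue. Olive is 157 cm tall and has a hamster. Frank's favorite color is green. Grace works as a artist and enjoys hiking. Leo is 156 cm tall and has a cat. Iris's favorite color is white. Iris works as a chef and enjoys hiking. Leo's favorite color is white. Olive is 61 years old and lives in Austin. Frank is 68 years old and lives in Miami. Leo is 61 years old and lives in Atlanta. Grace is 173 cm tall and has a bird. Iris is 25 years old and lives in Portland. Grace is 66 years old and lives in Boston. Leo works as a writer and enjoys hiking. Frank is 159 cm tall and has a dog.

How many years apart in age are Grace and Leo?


66 vs 61, diff = 5

5


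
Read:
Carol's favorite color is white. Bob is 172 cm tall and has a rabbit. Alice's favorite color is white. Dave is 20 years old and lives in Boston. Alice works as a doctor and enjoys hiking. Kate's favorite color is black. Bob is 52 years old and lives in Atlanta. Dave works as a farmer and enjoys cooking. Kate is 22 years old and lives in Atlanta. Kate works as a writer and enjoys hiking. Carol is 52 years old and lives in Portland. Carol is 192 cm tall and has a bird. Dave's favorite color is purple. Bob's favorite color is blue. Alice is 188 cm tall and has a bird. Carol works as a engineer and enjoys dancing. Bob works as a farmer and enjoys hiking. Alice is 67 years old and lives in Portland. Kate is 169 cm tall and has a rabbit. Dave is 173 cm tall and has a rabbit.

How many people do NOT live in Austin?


Not in Austin: 5

5


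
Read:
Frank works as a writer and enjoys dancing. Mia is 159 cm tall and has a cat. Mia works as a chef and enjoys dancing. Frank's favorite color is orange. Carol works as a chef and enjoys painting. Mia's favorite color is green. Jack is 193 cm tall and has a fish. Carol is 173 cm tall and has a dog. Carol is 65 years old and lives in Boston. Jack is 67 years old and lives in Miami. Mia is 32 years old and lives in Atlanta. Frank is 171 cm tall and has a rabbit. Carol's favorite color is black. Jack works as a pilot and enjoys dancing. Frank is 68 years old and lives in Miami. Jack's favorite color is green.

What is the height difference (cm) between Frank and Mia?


|171 - 159| = 12

12


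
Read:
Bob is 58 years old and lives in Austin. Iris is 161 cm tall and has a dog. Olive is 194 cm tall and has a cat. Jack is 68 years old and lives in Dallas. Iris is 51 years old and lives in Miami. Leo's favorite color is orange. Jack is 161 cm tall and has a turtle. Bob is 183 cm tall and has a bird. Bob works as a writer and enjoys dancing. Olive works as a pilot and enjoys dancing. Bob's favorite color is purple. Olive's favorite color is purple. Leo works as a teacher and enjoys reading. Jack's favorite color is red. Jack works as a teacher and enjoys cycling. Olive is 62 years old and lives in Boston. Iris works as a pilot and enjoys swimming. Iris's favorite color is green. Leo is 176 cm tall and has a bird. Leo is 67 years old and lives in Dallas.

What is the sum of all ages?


58+62+51+68+67 = 306

306


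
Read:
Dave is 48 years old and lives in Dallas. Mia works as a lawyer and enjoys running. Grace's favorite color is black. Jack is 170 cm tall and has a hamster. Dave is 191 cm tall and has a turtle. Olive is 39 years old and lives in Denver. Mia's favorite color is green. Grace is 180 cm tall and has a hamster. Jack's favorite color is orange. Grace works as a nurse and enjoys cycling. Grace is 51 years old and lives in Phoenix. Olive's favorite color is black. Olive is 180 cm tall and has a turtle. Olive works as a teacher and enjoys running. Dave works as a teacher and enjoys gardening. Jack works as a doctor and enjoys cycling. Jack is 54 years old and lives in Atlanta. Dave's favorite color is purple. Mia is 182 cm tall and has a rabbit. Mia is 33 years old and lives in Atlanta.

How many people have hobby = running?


Count: 2

2


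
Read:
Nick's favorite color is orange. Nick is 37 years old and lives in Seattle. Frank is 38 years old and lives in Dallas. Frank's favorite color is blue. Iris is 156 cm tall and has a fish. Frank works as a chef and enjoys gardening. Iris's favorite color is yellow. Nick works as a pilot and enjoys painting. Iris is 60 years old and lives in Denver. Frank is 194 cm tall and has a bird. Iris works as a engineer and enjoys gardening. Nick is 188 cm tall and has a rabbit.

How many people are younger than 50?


Filter: 2

2


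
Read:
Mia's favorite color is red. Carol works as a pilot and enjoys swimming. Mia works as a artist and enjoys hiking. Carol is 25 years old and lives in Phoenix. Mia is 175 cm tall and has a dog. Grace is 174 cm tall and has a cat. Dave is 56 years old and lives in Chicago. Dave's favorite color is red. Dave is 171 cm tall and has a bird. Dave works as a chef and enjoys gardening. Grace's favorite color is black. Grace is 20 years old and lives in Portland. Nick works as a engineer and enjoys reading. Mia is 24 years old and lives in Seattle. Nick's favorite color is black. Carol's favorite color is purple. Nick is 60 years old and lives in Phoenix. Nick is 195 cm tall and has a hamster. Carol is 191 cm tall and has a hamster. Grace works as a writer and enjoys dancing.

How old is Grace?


Grace is 20 years old

20


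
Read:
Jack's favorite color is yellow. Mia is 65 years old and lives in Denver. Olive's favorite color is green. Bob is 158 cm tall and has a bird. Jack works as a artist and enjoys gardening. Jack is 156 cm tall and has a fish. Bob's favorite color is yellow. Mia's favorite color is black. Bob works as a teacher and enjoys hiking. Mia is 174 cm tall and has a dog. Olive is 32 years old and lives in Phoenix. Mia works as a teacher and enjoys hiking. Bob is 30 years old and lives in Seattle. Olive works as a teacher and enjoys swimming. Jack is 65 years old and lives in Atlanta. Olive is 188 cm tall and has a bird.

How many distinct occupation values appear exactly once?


Unique occupation values: 1

1


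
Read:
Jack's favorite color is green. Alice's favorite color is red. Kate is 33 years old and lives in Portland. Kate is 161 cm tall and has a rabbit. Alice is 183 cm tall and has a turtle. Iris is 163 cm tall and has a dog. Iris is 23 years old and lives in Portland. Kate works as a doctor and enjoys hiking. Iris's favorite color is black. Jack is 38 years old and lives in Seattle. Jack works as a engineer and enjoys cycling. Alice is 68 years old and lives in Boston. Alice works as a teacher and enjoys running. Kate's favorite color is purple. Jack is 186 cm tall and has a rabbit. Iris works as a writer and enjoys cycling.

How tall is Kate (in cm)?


Kate is 161 cm tall

161
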